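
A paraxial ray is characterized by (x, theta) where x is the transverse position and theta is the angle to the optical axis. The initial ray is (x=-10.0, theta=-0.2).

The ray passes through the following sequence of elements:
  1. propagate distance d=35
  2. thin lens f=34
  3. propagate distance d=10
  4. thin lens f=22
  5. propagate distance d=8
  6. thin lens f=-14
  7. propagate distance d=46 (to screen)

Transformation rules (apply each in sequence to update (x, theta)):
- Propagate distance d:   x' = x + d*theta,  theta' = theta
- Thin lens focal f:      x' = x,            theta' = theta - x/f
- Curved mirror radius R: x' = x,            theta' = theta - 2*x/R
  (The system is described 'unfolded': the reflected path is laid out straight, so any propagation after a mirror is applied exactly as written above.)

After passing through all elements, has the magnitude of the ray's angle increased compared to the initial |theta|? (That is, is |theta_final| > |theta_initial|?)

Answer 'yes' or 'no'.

Answer: yes

Derivation:
Initial: x=-10.0000 theta=-0.2000
After 1 (propagate distance d=35): x=-17.0000 theta=-0.2000
After 2 (thin lens f=34): x=-17.0000 theta=0.3000
After 3 (propagate distance d=10): x=-14.0000 theta=0.3000
After 4 (thin lens f=22): x=-14.0000 theta=103/110 (≈0.9364)
After 5 (propagate distance d=8): x=-358/55 (≈-6.5091) theta=103/110 (≈0.9364)
After 6 (thin lens f=-14): x=-358/55 (≈-6.5091) theta=33/70 (≈0.4714)
After 7 (propagate distance d=46 (to screen)): x=5843/385 (≈15.1766) theta=33/70 (≈0.4714)
|theta_initial|=0.2000 |theta_final|=33/70 (≈0.4714) -> increased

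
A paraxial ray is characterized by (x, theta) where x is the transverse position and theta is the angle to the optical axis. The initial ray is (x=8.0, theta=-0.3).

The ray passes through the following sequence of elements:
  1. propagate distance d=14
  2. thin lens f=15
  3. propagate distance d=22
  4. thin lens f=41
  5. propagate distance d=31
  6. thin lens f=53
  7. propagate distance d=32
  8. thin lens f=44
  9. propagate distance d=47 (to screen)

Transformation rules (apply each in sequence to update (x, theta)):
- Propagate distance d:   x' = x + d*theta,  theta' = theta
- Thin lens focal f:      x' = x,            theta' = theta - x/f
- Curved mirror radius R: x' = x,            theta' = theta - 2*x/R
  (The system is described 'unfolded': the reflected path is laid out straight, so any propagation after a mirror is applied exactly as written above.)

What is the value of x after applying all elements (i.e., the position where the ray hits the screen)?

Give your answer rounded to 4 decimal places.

Initial: x=8.0000 theta=-0.3000
After 1 (propagate distance d=14): x=3.8000 theta=-0.3000
After 2 (thin lens f=15): x=3.8000 theta=-83/150 (≈-0.5533)
After 3 (propagate distance d=22): x=-628/75 (≈-8.3733) theta=-83/150 (≈-0.5533)
After 4 (thin lens f=41): x=-628/75 (≈-8.3733) theta=-2147/6150 (≈-0.3491)
After 5 (propagate distance d=31): x=-39351/2050 (≈-19.1956) theta=-2147/6150 (≈-0.3491)
After 6 (thin lens f=53): x=-39351/2050 (≈-19.1956) theta=2131/162975 (≈0.0131)
After 7 (propagate distance d=32): x=-244817/13038 (≈-18.7772) theta=2131/162975 (≈0.0131)
After 8 (thin lens f=44): x=-244817/13038 (≈-18.7772) theta=2102651/4780600 (≈0.4398)
After 9 (propagate distance d=47 (to screen)): x=27175091/14341800 (≈1.8948) theta=2102651/4780600 (≈0.4398)
Rounded to 4 decimal places: x = 1.8948

Answer: 1.8948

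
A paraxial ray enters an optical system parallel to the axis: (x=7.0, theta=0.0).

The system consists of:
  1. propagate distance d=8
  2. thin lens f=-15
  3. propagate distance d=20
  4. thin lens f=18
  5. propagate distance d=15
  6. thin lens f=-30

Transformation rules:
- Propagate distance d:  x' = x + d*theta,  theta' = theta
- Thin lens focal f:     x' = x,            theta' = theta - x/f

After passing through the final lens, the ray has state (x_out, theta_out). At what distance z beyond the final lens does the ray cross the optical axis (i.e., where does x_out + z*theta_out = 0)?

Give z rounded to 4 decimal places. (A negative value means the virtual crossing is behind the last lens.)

Initial: x=7.0000 theta=0.0000
After 1 (propagate distance d=8): x=7.0000 theta=0.0000
After 2 (thin lens f=-15): x=7.0000 theta=7/15 (≈0.4667)
After 3 (propagate distance d=20): x=49/3 (≈16.3333) theta=7/15 (≈0.4667)
After 4 (thin lens f=18): x=49/3 (≈16.3333) theta=-119/270 (≈-0.4407)
After 5 (propagate distance d=15): x=175/18 (≈9.7222) theta=-119/270 (≈-0.4407)
After 6 (thin lens f=-30): x=175/18 (≈9.7222) theta=-7/60 (≈-0.1167)
z_focus = -x_out/theta_out = -(175/18)/(-7/60) = 250/3 ≈ 83.3333
Rounded to 4 decimal places: z = 83.3333

Answer: 83.3333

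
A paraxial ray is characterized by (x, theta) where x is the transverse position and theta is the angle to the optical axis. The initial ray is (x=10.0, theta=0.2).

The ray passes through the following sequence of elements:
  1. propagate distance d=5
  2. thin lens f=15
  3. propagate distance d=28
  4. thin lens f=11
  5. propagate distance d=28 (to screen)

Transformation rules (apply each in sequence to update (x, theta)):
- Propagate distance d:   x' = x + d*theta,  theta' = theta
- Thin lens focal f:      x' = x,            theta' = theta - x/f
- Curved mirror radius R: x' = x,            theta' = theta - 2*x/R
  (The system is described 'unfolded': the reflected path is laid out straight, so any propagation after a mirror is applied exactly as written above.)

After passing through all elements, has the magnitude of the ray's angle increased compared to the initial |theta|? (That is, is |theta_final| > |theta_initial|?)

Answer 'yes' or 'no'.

Answer: no

Derivation:
Initial: x=10.0000 theta=0.2000
After 1 (propagate distance d=5): x=11.0000 theta=0.2000
After 2 (thin lens f=15): x=11.0000 theta=-8/15 (≈-0.5333)
After 3 (propagate distance d=28): x=-59/15 (≈-3.9333) theta=-8/15 (≈-0.5333)
After 4 (thin lens f=11): x=-59/15 (≈-3.9333) theta=-29/165 (≈-0.1758)
After 5 (propagate distance d=28 (to screen)): x=-487/55 (≈-8.8545) theta=-29/165 (≈-0.1758)
|theta_initial|=0.2000 |theta_final|=29/165 (≈0.1758) -> not increased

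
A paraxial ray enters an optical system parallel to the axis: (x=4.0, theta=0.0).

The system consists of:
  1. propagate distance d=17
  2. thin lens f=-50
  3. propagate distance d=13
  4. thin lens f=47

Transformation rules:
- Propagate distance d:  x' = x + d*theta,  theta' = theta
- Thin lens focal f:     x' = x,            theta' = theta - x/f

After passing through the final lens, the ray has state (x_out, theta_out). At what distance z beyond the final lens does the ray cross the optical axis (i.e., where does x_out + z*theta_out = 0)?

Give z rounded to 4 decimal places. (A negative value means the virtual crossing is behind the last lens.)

Initial: x=4.0000 theta=0.0000
After 1 (propagate distance d=17): x=4.0000 theta=0.0000
After 2 (thin lens f=-50): x=4.0000 theta=0.0800
After 3 (propagate distance d=13): x=5.0400 theta=0.0800
After 4 (thin lens f=47): x=5.0400 theta=-32/1175 (≈-0.0272)
z_focus = -x_out/theta_out = -(5.0400)/(-32/1175) = 185.0625
Rounded to 4 decimal places: z = 185.0625

Answer: 185.0625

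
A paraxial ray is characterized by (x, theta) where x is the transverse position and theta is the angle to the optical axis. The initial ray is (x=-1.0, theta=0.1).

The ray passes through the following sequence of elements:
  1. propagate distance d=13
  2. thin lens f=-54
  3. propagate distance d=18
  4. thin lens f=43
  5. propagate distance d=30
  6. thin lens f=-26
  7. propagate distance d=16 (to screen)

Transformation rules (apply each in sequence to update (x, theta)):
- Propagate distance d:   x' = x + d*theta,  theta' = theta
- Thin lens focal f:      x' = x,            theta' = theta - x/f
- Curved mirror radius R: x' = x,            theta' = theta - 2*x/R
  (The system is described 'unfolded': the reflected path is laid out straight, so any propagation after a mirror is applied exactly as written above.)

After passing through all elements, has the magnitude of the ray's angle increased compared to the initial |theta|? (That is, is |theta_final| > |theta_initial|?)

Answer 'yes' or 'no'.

Answer: yes

Derivation:
Initial: x=-1.0000 theta=0.1000
After 1 (propagate distance d=13): x=0.3000 theta=0.1000
After 2 (thin lens f=-54): x=0.3000 theta=19/180 (≈0.1056)
After 3 (propagate distance d=18): x=2.2000 theta=19/180 (≈0.1056)
After 4 (thin lens f=43): x=2.2000 theta=421/7740 (≈0.0544)
After 5 (propagate distance d=30): x=4943/1290 (≈3.8318) theta=421/7740 (≈0.0544)
After 6 (thin lens f=-26): x=4943/1290 (≈3.8318) theta=10151/50310 (≈0.2018)
After 7 (propagate distance d=16 (to screen)): x=355193/50310 (≈7.0601) theta=10151/50310 (≈0.2018)
|theta_initial|=0.1000 |theta_final|=10151/50310 (≈0.2018) -> increased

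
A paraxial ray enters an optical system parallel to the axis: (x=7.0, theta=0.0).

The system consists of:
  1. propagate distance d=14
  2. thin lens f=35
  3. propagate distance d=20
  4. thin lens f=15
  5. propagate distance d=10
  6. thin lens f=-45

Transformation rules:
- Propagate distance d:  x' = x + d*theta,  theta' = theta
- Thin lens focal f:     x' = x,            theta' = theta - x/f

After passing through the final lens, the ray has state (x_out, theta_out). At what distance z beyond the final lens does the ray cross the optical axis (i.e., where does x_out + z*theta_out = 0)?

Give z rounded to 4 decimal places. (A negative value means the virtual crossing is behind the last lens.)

Initial: x=7.0000 theta=0.0000
After 1 (propagate distance d=14): x=7.0000 theta=0.0000
After 2 (thin lens f=35): x=7.0000 theta=-0.2000
After 3 (propagate distance d=20): x=3.0000 theta=-0.2000
After 4 (thin lens f=15): x=3.0000 theta=-0.4000
After 5 (propagate distance d=10): x=-1.0000 theta=-0.4000
After 6 (thin lens f=-45): x=-1.0000 theta=-19/45 (≈-0.4222)
z_focus = -x_out/theta_out = -(-1.0000)/(-19/45) = -45/19 ≈ -2.3684
Rounded to 4 decimal places: z = -2.3684

Answer: -2.3684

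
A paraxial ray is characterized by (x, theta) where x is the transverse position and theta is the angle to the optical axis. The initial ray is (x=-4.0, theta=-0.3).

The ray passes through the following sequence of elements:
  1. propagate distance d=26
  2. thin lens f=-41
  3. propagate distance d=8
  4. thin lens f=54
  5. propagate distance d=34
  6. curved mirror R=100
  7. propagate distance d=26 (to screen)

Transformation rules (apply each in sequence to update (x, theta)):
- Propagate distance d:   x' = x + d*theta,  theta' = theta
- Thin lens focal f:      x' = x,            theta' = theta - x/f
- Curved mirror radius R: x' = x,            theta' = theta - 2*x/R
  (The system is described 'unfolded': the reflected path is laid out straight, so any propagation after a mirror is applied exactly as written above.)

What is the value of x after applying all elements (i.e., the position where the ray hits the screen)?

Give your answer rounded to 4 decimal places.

Initial: x=-4.0000 theta=-0.3000
After 1 (propagate distance d=26): x=-11.8000 theta=-0.3000
After 2 (thin lens f=-41): x=-11.8000 theta=-241/410 (≈-0.5878)
After 3 (propagate distance d=8): x=-3383/205 (≈-16.5024) theta=-241/410 (≈-0.5878)
After 4 (thin lens f=54): x=-3383/205 (≈-16.5024) theta=-1562/5535 (≈-0.2822)
After 5 (propagate distance d=34): x=-144449/5535 (≈-26.0974) theta=-1562/5535 (≈-0.2822)
After 6 (curved mirror R=100): x=-144449/5535 (≈-26.0974) theta=66349/276750 (≈0.2397)
After 7 (propagate distance d=26 (to screen)): x=-2748688/138375 (≈-19.8641) theta=66349/276750 (≈0.2397)
Rounded to 4 decimal places: x = -19.8641

Answer: -19.8641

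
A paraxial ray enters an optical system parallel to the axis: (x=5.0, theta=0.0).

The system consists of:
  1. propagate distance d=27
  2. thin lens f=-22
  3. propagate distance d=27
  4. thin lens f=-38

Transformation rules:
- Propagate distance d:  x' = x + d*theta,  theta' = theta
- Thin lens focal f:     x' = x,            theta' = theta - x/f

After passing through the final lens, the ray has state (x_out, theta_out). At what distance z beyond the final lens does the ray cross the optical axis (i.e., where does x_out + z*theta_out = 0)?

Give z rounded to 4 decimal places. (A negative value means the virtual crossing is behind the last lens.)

Answer: -21.4023

Derivation:
Initial: x=5.0000 theta=0.0000
After 1 (propagate distance d=27): x=5.0000 theta=0.0000
After 2 (thin lens f=-22): x=5.0000 theta=5/22 (≈0.2273)
After 3 (propagate distance d=27): x=245/22 (≈11.1364) theta=5/22 (≈0.2273)
After 4 (thin lens f=-38): x=245/22 (≈11.1364) theta=435/836 (≈0.5203)
z_focus = -x_out/theta_out = -(245/22)/(435/836) = -1862/87 ≈ -21.4023
Rounded to 4 decimal places: z = -21.4023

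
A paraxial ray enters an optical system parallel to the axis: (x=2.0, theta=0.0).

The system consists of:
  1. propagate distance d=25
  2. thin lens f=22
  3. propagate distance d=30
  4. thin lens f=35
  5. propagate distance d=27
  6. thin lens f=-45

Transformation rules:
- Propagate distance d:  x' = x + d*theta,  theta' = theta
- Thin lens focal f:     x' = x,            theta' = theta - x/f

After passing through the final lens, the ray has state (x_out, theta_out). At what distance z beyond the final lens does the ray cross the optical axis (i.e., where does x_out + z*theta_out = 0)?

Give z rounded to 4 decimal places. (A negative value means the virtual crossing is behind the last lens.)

Initial: x=2.0000 theta=0.0000
After 1 (propagate distance d=25): x=2.0000 theta=0.0000
After 2 (thin lens f=22): x=2.0000 theta=-1/11 (≈-0.0909)
After 3 (propagate distance d=30): x=-8/11 (≈-0.7273) theta=-1/11 (≈-0.0909)
After 4 (thin lens f=35): x=-8/11 (≈-0.7273) theta=-27/385 (≈-0.0701)
After 5 (propagate distance d=27): x=-1009/385 (≈-2.6208) theta=-27/385 (≈-0.0701)
After 6 (thin lens f=-45): x=-1009/385 (≈-2.6208) theta=-2224/17325 (≈-0.1284)
z_focus = -x_out/theta_out = -(-1009/385)/(-2224/17325) = -45405/2224 ≈ -20.4159
Rounded to 4 decimal places: z = -20.4159

Answer: -20.4159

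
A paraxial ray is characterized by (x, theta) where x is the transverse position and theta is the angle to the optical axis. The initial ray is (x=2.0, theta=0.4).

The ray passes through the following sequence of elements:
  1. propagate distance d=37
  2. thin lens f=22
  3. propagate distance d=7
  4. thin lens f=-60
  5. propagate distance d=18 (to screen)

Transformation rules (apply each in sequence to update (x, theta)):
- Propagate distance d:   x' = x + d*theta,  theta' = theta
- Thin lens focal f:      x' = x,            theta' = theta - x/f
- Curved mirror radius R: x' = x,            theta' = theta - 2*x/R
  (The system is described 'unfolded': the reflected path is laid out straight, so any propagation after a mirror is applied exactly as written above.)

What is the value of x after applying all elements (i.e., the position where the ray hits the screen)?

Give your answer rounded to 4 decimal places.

Initial: x=2.0000 theta=0.4000
After 1 (propagate distance d=37): x=16.8000 theta=0.4000
After 2 (thin lens f=22): x=16.8000 theta=-4/11 (≈-0.3636)
After 3 (propagate distance d=7): x=784/55 (≈14.2545) theta=-4/11 (≈-0.3636)
After 4 (thin lens f=-60): x=784/55 (≈14.2545) theta=-104/825 (≈-0.1261)
After 5 (propagate distance d=18 (to screen)): x=3296/275 (≈11.9855) theta=-104/825 (≈-0.1261)
Rounded to 4 decimal places: x = 11.9855

Answer: 11.9855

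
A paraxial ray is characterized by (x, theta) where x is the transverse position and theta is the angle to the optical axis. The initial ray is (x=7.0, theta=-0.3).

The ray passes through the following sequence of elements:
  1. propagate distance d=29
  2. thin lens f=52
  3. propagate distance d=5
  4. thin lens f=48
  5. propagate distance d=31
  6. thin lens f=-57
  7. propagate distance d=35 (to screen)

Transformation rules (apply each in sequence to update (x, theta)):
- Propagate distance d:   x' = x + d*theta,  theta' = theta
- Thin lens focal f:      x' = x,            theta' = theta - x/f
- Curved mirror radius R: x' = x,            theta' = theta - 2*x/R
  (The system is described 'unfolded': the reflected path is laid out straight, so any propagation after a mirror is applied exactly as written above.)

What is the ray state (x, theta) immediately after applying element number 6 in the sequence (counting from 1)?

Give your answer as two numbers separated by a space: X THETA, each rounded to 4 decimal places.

Answer: -9.3620 -0.3683

Derivation:
Initial: x=7.0000 theta=-0.3000
After 1 (propagate distance d=29): x=-1.7000 theta=-0.3000
After 2 (thin lens f=52): x=-1.7000 theta=-139/520 (≈-0.2673)
After 3 (propagate distance d=5): x=-1579/520 (≈-3.0365) theta=-139/520 (≈-0.2673)
After 4 (thin lens f=48): x=-1579/520 (≈-3.0365) theta=-5093/24960 (≈-0.2040)
After 5 (propagate distance d=31): x=-3595/384 (≈-9.3620) theta=-5093/24960 (≈-0.2040)
After 6 (thin lens f=-57): x=-3595/384 (≈-9.3620) theta=-65497/177840 (≈-0.3683)
Rounded to 4 decimal places: x = -9.3620, theta = -0.3683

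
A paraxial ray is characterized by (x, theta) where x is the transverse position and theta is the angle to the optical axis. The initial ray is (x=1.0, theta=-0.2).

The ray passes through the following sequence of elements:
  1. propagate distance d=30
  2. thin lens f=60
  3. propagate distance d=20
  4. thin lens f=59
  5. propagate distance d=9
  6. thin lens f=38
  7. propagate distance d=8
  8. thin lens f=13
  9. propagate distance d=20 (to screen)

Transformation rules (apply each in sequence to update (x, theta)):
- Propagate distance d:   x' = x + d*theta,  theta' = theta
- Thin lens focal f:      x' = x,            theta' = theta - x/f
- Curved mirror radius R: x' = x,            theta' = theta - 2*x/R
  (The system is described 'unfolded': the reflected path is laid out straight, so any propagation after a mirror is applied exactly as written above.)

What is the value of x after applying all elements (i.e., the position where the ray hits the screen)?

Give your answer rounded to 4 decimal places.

Answer: 7.0314

Derivation:
Initial: x=1.0000 theta=-0.2000
After 1 (propagate distance d=30): x=-5.0000 theta=-0.2000
After 2 (thin lens f=60): x=-5.0000 theta=-7/60 (≈-0.1167)
After 3 (propagate distance d=20): x=-22/3 (≈-7.3333) theta=-7/60 (≈-0.1167)
After 4 (thin lens f=59): x=-22/3 (≈-7.3333) theta=9/1180 (≈0.0076)
After 5 (propagate distance d=9): x=-25717/3540 (≈-7.2647) theta=9/1180 (≈0.0076)
After 6 (thin lens f=38): x=-25717/3540 (≈-7.2647) theta=26743/134520 (≈0.1988)
After 7 (propagate distance d=8): x=-127217/22420 (≈-5.6743) theta=26743/134520 (≈0.1988)
After 8 (thin lens f=13): x=-127217/22420 (≈-5.6743) theta=1110961/1748760 (≈0.6353)
After 9 (propagate distance d=20 (to screen)): x=6148147/874380 (≈7.0314) theta=1110961/1748760 (≈0.6353)
Rounded to 4 decimal places: x = 7.0314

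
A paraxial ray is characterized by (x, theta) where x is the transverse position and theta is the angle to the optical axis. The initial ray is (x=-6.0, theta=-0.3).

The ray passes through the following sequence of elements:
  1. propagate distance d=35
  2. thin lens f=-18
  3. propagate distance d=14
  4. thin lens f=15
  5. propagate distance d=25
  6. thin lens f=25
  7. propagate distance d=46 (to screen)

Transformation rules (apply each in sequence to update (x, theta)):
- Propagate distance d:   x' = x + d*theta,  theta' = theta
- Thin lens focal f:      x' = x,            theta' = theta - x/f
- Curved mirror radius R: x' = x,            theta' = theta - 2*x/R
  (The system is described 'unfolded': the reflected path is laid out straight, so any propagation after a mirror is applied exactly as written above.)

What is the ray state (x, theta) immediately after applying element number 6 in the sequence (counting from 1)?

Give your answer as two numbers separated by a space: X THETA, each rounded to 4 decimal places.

Initial: x=-6.0000 theta=-0.3000
After 1 (propagate distance d=35): x=-16.5000 theta=-0.3000
After 2 (thin lens f=-18): x=-16.5000 theta=-73/60 (≈-1.2167)
After 3 (propagate distance d=14): x=-503/15 (≈-33.5333) theta=-73/60 (≈-1.2167)
After 4 (thin lens f=15): x=-503/15 (≈-33.5333) theta=917/900 (≈1.0189)
After 5 (propagate distance d=25): x=-1451/180 (≈-8.0611) theta=917/900 (≈1.0189)
After 6 (thin lens f=25): x=-1451/180 (≈-8.0611) theta=503/375 (≈1.3413)
Rounded to 4 decimal places: x = -8.0611, theta = 1.3413

Answer: -8.0611 1.3413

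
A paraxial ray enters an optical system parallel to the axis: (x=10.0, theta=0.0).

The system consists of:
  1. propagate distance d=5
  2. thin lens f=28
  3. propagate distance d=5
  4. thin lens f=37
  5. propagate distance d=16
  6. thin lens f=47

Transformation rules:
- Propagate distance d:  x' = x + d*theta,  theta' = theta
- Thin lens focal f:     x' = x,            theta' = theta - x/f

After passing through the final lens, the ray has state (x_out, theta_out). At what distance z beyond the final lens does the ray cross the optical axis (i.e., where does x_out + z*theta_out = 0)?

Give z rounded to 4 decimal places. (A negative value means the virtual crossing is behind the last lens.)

Answer: -1.8897

Derivation:
Initial: x=10.0000 theta=0.0000
After 1 (propagate distance d=5): x=10.0000 theta=0.0000
After 2 (thin lens f=28): x=10.0000 theta=-5/14 (≈-0.3571)
After 3 (propagate distance d=5): x=115/14 (≈8.2143) theta=-5/14 (≈-0.3571)
After 4 (thin lens f=37): x=115/14 (≈8.2143) theta=-150/259 (≈-0.5792)
After 5 (propagate distance d=16): x=-545/518 (≈-1.0521) theta=-150/259 (≈-0.5792)
After 6 (thin lens f=47): x=-545/518 (≈-1.0521) theta=-13555/24346 (≈-0.5568)
z_focus = -x_out/theta_out = -(-545/518)/(-13555/24346) = -5123/2711 ≈ -1.8897
Rounded to 4 decimal places: z = -1.8897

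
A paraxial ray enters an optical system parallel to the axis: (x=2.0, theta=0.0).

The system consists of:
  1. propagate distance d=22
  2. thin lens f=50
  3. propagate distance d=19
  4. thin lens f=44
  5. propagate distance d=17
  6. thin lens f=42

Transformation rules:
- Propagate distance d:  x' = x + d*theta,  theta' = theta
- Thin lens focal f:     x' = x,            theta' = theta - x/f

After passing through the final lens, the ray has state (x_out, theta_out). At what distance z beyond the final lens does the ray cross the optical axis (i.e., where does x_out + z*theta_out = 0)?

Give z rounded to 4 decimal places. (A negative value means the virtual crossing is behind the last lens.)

Initial: x=2.0000 theta=0.0000
After 1 (propagate distance d=22): x=2.0000 theta=0.0000
After 2 (thin lens f=50): x=2.0000 theta=-0.0400
After 3 (propagate distance d=19): x=1.2400 theta=-0.0400
After 4 (thin lens f=44): x=1.2400 theta=-3/44 (≈-0.0682)
After 5 (propagate distance d=17): x=89/1100 (≈0.0809) theta=-3/44 (≈-0.0682)
After 6 (thin lens f=42): x=89/1100 (≈0.0809) theta=-3239/46200 (≈-0.0701)
z_focus = -x_out/theta_out = -(89/1100)/(-3239/46200) = 3738/3239 ≈ 1.1541
Rounded to 4 decimal places: z = 1.1541

Answer: 1.1541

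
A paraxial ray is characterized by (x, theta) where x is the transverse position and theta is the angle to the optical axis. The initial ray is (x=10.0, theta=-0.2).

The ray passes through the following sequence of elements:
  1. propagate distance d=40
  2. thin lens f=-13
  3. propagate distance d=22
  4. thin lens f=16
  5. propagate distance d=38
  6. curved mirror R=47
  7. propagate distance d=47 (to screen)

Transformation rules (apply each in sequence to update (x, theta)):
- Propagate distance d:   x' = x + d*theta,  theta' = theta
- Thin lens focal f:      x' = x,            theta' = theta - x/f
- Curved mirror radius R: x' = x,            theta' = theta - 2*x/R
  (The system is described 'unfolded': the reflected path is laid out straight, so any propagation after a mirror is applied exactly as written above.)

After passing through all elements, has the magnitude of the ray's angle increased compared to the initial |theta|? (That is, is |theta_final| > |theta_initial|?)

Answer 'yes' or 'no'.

Answer: no

Derivation:
Initial: x=10.0000 theta=-0.2000
After 1 (propagate distance d=40): x=2.0000 theta=-0.2000
After 2 (thin lens f=-13): x=2.0000 theta=-3/65 (≈-0.0462)
After 3 (propagate distance d=22): x=64/65 (≈0.9846) theta=-3/65 (≈-0.0462)
After 4 (thin lens f=16): x=64/65 (≈0.9846) theta=-7/65 (≈-0.1077)
After 5 (propagate distance d=38): x=-202/65 (≈-3.1077) theta=-7/65 (≈-0.1077)
After 6 (curved mirror R=47): x=-202/65 (≈-3.1077) theta=15/611 (≈0.0245)
After 7 (propagate distance d=47 (to screen)): x=-127/65 (≈-1.9538) theta=15/611 (≈0.0245)
|theta_initial|=0.2000 |theta_final|=15/611 (≈0.0245) -> not increased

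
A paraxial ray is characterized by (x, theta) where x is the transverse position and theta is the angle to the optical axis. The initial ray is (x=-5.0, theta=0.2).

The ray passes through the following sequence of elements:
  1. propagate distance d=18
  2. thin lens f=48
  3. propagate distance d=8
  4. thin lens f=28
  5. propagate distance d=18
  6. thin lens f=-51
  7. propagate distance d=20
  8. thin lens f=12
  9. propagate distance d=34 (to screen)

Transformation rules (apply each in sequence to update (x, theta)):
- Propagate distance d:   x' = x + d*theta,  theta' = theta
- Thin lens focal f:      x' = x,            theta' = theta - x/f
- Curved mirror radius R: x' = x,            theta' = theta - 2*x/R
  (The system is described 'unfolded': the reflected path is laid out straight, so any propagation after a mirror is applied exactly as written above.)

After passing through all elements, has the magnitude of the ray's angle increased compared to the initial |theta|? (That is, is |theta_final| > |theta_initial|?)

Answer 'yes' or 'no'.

Answer: yes

Derivation:
Initial: x=-5.0000 theta=0.2000
After 1 (propagate distance d=18): x=-1.4000 theta=0.2000
After 2 (thin lens f=48): x=-1.4000 theta=11/48 (≈0.2292)
After 3 (propagate distance d=8): x=13/30 (≈0.4333) theta=11/48 (≈0.2292)
After 4 (thin lens f=28): x=13/30 (≈0.4333) theta=359/1680 (≈0.2137)
After 5 (propagate distance d=18): x=719/168 (≈4.2798) theta=359/1680 (≈0.2137)
After 6 (thin lens f=-51): x=719/168 (≈4.2798) theta=25499/85680 (≈0.2976)
After 7 (propagate distance d=20): x=87667/8568 (≈10.2319) theta=25499/85680 (≈0.2976)
After 8 (thin lens f=12): x=87667/8568 (≈10.2319) theta=-40763/73440 (≈-0.5551)
After 9 (propagate distance d=34 (to screen)): x=-2220787/257040 (≈-8.6398) theta=-40763/73440 (≈-0.5551)
|theta_initial|=0.2000 |theta_final|=40763/73440 (≈0.5551) -> increased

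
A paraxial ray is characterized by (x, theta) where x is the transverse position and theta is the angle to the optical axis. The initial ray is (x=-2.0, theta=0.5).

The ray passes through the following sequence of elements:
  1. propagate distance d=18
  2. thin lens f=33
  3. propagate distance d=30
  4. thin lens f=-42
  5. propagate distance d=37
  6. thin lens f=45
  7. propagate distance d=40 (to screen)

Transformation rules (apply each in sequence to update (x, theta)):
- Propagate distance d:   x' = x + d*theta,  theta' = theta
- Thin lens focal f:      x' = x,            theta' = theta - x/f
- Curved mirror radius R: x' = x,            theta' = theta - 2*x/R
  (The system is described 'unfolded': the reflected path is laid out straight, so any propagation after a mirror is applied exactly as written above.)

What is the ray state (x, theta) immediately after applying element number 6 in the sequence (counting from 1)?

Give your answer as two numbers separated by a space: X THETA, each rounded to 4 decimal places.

Answer: 40.0628 -0.2301

Derivation:
Initial: x=-2.0000 theta=0.5000
After 1 (propagate distance d=18): x=7.0000 theta=0.5000
After 2 (thin lens f=33): x=7.0000 theta=19/66 (≈0.2879)
After 3 (propagate distance d=30): x=172/11 (≈15.6364) theta=19/66 (≈0.2879)
After 4 (thin lens f=-42): x=172/11 (≈15.6364) theta=305/462 (≈0.6602)
After 5 (propagate distance d=37): x=18509/462 (≈40.0628) theta=305/462 (≈0.6602)
After 6 (thin lens f=45): x=18509/462 (≈40.0628) theta=-2392/10395 (≈-0.2301)
Rounded to 4 decimal places: x = 40.0628, theta = -0.2301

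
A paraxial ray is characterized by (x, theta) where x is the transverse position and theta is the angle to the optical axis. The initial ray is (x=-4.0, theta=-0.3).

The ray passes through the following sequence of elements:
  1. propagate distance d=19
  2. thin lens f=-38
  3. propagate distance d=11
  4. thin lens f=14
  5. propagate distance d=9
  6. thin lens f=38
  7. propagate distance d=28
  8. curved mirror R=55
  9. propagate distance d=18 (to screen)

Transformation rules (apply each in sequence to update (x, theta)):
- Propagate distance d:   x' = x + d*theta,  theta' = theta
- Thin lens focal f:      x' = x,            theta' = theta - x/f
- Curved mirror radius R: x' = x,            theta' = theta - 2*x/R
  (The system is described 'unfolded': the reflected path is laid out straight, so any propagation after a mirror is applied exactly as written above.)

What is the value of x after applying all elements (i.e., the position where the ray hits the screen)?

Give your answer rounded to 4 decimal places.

Initial: x=-4.0000 theta=-0.3000
After 1 (propagate distance d=19): x=-9.7000 theta=-0.3000
After 2 (thin lens f=-38): x=-9.7000 theta=-211/380 (≈-0.5553)
After 3 (propagate distance d=11): x=-6007/380 (≈-15.8079) theta=-211/380 (≈-0.5553)
After 4 (thin lens f=14): x=-6007/380 (≈-15.8079) theta=3053/5320 (≈0.5739)
After 5 (propagate distance d=9): x=-56621/5320 (≈-10.6430) theta=3053/5320 (≈0.5739)
After 6 (thin lens f=38): x=-56621/5320 (≈-10.6430) theta=34527/40432 (≈0.8540)
After 7 (propagate distance d=28): x=1341091/101080 (≈13.2676) theta=34527/40432 (≈0.8540)
After 8 (curved mirror R=55): x=1341091/101080 (≈13.2676) theta=4130561/11118800 (≈0.3715)
After 9 (propagate distance d=18 (to screen)): x=55467527/2779700 (≈19.9545) theta=4130561/11118800 (≈0.3715)
Rounded to 4 decimal places: x = 19.9545

Answer: 19.9545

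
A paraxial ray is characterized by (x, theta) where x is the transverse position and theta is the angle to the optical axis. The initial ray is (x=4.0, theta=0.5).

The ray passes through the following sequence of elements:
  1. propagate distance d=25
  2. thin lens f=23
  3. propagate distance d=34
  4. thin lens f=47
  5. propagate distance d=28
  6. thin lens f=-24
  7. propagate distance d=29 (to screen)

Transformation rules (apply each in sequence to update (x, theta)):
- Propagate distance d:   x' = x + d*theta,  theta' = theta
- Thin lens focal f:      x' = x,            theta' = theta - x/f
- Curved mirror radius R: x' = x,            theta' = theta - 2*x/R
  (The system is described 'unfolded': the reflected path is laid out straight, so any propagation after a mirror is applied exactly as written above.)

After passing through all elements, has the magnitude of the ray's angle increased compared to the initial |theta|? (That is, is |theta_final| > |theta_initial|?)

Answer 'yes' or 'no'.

Initial: x=4.0000 theta=0.5000
After 1 (propagate distance d=25): x=16.5000 theta=0.5000
After 2 (thin lens f=23): x=16.5000 theta=-5/23 (≈-0.2174)
After 3 (propagate distance d=34): x=419/46 (≈9.1087) theta=-5/23 (≈-0.2174)
After 4 (thin lens f=47): x=419/46 (≈9.1087) theta=-889/2162 (≈-0.4112)
After 5 (propagate distance d=28): x=-5199/2162 (≈-2.4047) theta=-889/2162 (≈-0.4112)
After 6 (thin lens f=-24): x=-5199/2162 (≈-2.4047) theta=-8845/17296 (≈-0.5114)
After 7 (propagate distance d=29 (to screen)): x=-298097/17296 (≈-17.2350) theta=-8845/17296 (≈-0.5114)
|theta_initial|=0.5000 |theta_final|=8845/17296 (≈0.5114) -> increased

Answer: yes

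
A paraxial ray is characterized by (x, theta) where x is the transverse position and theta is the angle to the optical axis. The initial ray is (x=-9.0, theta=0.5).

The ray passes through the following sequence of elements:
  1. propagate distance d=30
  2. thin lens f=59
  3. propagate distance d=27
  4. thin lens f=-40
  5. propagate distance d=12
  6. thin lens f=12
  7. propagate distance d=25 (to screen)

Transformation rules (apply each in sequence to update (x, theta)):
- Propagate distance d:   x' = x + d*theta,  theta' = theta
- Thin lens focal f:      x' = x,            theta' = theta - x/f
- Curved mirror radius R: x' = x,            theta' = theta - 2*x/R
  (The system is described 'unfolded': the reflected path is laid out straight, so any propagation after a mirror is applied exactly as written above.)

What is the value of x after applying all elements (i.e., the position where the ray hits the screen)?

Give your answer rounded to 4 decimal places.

Answer: -8.3445

Derivation:
Initial: x=-9.0000 theta=0.5000
After 1 (propagate distance d=30): x=6.0000 theta=0.5000
After 2 (thin lens f=59): x=6.0000 theta=47/118 (≈0.3983)
After 3 (propagate distance d=27): x=1977/118 (≈16.7542) theta=47/118 (≈0.3983)
After 4 (thin lens f=-40): x=1977/118 (≈16.7542) theta=3857/4720 (≈0.8172)
After 5 (propagate distance d=12): x=31341/1180 (≈26.5602) theta=3857/4720 (≈0.8172)
After 6 (thin lens f=12): x=31341/1180 (≈26.5602) theta=-659/472 (≈-1.3962)
After 7 (propagate distance d=25 (to screen)): x=-19693/2360 (≈-8.3445) theta=-659/472 (≈-1.3962)
Rounded to 4 decimal places: x = -8.3445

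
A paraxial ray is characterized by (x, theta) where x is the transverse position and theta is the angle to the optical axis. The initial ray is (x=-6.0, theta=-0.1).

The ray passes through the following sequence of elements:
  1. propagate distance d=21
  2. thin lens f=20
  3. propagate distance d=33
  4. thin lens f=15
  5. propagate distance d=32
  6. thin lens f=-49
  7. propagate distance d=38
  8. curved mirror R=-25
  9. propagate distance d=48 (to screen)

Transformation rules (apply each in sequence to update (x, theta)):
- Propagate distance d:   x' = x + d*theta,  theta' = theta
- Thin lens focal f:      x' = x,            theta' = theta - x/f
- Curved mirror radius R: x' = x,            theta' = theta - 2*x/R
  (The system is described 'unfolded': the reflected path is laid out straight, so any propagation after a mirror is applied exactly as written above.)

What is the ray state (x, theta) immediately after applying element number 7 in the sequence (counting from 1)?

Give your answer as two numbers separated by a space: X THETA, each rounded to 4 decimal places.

Initial: x=-6.0000 theta=-0.1000
After 1 (propagate distance d=21): x=-8.1000 theta=-0.1000
After 2 (thin lens f=20): x=-8.1000 theta=0.3050
After 3 (propagate distance d=33): x=1.9650 theta=0.3050
After 4 (thin lens f=15): x=1.9650 theta=0.1740
After 5 (propagate distance d=32): x=7.5330 theta=0.1740
After 6 (thin lens f=-49): x=7.5330 theta=16059/49000 (≈0.3277)
After 7 (propagate distance d=38): x=979359/49000 (≈19.9869) theta=16059/49000 (≈0.3277)
Rounded to 4 decimal places: x = 19.9869, theta = 0.3277

Answer: 19.9869 0.3277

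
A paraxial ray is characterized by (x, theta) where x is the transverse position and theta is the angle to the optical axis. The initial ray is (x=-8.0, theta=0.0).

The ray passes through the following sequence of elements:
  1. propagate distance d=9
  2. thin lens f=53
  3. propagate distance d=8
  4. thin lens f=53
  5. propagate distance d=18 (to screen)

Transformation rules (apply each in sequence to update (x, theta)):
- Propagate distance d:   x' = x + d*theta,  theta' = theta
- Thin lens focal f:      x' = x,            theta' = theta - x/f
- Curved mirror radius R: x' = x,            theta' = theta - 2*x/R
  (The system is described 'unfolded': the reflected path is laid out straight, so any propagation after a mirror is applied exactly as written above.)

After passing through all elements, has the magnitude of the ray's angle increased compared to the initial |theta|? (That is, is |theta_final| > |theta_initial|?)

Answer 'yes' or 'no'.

Answer: yes

Derivation:
Initial: x=-8.0000 theta=0.0000
After 1 (propagate distance d=9): x=-8.0000 theta=0.0000
After 2 (thin lens f=53): x=-8.0000 theta=8/53 (≈0.1509)
After 3 (propagate distance d=8): x=-360/53 (≈-6.7925) theta=8/53 (≈0.1509)
After 4 (thin lens f=53): x=-360/53 (≈-6.7925) theta=784/2809 (≈0.2791)
After 5 (propagate distance d=18 (to screen)): x=-4968/2809 (≈-1.7686) theta=784/2809 (≈0.2791)
|theta_initial|=0.0000 |theta_final|=784/2809 (≈0.2791) -> increased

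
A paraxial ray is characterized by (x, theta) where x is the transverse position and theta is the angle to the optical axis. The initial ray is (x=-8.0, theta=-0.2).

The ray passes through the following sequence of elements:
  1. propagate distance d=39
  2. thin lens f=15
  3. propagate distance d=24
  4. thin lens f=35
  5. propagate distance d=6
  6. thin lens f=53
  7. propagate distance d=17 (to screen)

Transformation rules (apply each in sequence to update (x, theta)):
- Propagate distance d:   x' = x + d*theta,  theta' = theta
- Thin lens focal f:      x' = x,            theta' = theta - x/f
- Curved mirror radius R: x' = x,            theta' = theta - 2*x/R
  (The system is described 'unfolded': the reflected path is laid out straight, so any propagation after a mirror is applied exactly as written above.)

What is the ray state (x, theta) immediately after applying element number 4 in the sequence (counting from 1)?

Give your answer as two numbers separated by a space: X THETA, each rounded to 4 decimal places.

Answer: 4.6800 0.7196

Derivation:
Initial: x=-8.0000 theta=-0.2000
After 1 (propagate distance d=39): x=-15.8000 theta=-0.2000
After 2 (thin lens f=15): x=-15.8000 theta=64/75 (≈0.8533)
After 3 (propagate distance d=24): x=4.6800 theta=64/75 (≈0.8533)
After 4 (thin lens f=35): x=4.6800 theta=1889/2625 (≈0.7196)
Rounded to 4 decimal places: x = 4.6800, theta = 0.7196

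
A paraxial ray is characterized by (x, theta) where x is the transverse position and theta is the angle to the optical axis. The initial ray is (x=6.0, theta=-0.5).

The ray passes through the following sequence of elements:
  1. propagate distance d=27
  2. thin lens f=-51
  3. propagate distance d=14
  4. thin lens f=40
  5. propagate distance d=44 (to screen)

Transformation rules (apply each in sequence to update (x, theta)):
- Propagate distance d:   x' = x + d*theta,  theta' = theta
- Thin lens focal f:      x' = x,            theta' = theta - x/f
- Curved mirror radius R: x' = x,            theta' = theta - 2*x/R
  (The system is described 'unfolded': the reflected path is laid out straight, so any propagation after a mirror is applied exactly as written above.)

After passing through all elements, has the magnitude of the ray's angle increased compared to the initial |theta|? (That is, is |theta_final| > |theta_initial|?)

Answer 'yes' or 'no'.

Initial: x=6.0000 theta=-0.5000
After 1 (propagate distance d=27): x=-7.5000 theta=-0.5000
After 2 (thin lens f=-51): x=-7.5000 theta=-11/17 (≈-0.6471)
After 3 (propagate distance d=14): x=-563/34 (≈-16.5588) theta=-11/17 (≈-0.6471)
After 4 (thin lens f=40): x=-563/34 (≈-16.5588) theta=-317/1360 (≈-0.2331)
After 5 (propagate distance d=44 (to screen)): x=-9117/340 (≈-26.8147) theta=-317/1360 (≈-0.2331)
|theta_initial|=0.5000 |theta_final|=317/1360 (≈0.2331) -> not increased

Answer: no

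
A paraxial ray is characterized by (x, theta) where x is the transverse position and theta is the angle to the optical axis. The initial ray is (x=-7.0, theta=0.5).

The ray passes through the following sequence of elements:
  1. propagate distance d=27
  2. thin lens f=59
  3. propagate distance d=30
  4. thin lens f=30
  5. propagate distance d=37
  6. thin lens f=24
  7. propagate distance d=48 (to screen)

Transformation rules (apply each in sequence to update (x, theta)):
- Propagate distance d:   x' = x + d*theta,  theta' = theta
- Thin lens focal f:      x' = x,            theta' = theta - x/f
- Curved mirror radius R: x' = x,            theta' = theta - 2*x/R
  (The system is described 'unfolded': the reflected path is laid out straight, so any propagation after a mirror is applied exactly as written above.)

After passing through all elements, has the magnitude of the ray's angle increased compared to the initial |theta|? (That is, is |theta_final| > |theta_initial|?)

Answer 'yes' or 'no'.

Initial: x=-7.0000 theta=0.5000
After 1 (propagate distance d=27): x=6.5000 theta=0.5000
After 2 (thin lens f=59): x=6.5000 theta=23/59 (≈0.3898)
After 3 (propagate distance d=30): x=2147/118 (≈18.1949) theta=23/59 (≈0.3898)
After 4 (thin lens f=30): x=2147/118 (≈18.1949) theta=-13/60 (≈-0.2167)
After 5 (propagate distance d=37): x=36031/3540 (≈10.1782) theta=-13/60 (≈-0.2167)
After 6 (thin lens f=24): x=36031/3540 (≈10.1782) theta=-54439/84960 (≈-0.6408)
After 7 (propagate distance d=48 (to screen)): x=-72847/3540 (≈-20.5782) theta=-54439/84960 (≈-0.6408)
|theta_initial|=0.5000 |theta_final|=54439/84960 (≈0.6408) -> increased

Answer: yes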